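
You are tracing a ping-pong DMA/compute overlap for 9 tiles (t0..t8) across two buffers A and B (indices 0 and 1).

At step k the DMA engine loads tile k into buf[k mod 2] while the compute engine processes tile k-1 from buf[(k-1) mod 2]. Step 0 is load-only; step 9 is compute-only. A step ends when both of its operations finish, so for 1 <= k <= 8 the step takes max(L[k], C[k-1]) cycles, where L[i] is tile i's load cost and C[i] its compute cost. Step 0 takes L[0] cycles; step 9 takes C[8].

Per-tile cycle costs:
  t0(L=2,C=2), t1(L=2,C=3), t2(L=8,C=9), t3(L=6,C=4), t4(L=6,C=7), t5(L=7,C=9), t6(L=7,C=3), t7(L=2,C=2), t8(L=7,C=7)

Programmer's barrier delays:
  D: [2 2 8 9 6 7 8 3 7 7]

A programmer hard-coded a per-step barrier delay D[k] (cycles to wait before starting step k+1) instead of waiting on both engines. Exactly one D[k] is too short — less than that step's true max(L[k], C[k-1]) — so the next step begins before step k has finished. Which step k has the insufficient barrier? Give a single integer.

hazard at step 6

[0] required=L[0]=2=2 vs D=2 ok
[1] required=max(L[1]=2,C[0]=2)=2 vs D=2 ok
[2] required=max(L[2]=8,C[1]=3)=8 vs D=8 ok
[3] required=max(L[3]=6,C[2]=9)=9 vs D=9 ok
[4] required=max(L[4]=6,C[3]=4)=6 vs D=6 ok
[5] required=max(L[5]=7,C[4]=7)=7 vs D=7 ok
[6] required=max(L[6]=7,C[5]=9)=9 vs D=8 SHORT
[7] required=max(L[7]=2,C[6]=3)=3 vs D=3 ok
[8] required=max(L[8]=7,C[7]=2)=7 vs D=7 ok
[9] required=C[8]=7=7 vs D=7 ok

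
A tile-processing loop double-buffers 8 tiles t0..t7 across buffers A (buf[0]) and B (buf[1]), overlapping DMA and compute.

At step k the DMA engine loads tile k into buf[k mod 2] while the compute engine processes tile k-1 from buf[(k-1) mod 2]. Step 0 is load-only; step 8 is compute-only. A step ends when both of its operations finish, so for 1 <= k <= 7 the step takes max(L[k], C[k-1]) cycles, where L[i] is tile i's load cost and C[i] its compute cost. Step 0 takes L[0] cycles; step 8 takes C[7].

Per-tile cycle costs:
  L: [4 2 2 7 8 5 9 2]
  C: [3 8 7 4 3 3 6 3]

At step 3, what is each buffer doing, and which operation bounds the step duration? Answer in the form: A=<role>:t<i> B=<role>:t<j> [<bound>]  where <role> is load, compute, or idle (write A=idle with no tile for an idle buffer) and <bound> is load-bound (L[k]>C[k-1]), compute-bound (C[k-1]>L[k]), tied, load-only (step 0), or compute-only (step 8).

  0. 4=4c; end=4; A:t0 B:-
  1. max(2,3)=3c; end=7; A:t0 B:t1
  2. max(2,8)=8c; end=15; A:t2 B:t1
  3. max(7,7)=7c; end=22; A:t2 B:t3
  4. max(8,4)=8c; end=30; A:t4 B:t3
  5. max(5,3)=5c; end=35; A:t4 B:t5
  6. max(9,3)=9c; end=44; A:t6 B:t5
  7. max(2,6)=6c; end=50; A:t6 B:t7
  8. 3=3c; end=53; A:t6 B:t7

step 3: A=compute:t2 B=load:t3 [tied]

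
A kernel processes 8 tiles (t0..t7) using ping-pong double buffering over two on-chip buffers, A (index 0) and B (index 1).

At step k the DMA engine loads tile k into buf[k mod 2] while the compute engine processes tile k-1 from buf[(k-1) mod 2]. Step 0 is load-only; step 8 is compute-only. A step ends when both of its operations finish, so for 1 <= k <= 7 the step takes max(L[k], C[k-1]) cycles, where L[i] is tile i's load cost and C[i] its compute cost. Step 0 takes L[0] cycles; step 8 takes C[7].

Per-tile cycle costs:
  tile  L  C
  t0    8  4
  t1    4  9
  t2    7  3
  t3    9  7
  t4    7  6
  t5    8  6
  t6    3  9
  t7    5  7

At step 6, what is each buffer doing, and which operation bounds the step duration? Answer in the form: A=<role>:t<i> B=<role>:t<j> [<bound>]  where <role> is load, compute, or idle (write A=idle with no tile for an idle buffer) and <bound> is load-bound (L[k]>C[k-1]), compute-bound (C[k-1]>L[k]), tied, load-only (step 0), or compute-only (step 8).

step 6: A=load:t6 B=compute:t5 [compute-bound]

[0] DMA t0→A (8c) ∥ CU idle ⇒ 8c, clock 8
[1] DMA t1→B (4c) ∥ CU A:t0 (4c) ⇒ 4c, clock 12
[2] DMA t2→A (7c) ∥ CU B:t1 (9c) ⇒ 9c, clock 21
[3] DMA t3→B (9c) ∥ CU A:t2 (3c) ⇒ 9c, clock 30
[4] DMA t4→A (7c) ∥ CU B:t3 (7c) ⇒ 7c, clock 37
[5] DMA t5→B (8c) ∥ CU A:t4 (6c) ⇒ 8c, clock 45
[6] DMA t6→A (3c) ∥ CU B:t5 (6c) ⇒ 6c, clock 51
[7] DMA t7→B (5c) ∥ CU A:t6 (9c) ⇒ 9c, clock 60
[8] DMA idle ∥ CU B:t7 (7c) ⇒ 7c, clock 67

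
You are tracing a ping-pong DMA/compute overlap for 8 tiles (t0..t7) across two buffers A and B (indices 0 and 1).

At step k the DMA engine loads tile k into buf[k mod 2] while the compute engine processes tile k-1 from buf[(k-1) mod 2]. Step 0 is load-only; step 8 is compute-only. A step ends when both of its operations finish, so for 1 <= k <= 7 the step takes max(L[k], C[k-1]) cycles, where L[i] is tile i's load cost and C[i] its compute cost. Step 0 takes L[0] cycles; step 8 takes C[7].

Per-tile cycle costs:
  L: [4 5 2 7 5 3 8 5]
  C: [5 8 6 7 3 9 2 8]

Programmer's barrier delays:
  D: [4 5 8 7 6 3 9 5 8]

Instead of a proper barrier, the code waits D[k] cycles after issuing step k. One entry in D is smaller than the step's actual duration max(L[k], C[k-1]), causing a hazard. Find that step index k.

[0] required=L[0]=4=4 vs D=4 ok
[1] required=max(L[1]=5,C[0]=5)=5 vs D=5 ok
[2] required=max(L[2]=2,C[1]=8)=8 vs D=8 ok
[3] required=max(L[3]=7,C[2]=6)=7 vs D=7 ok
[4] required=max(L[4]=5,C[3]=7)=7 vs D=6 SHORT
[5] required=max(L[5]=3,C[4]=3)=3 vs D=3 ok
[6] required=max(L[6]=8,C[5]=9)=9 vs D=9 ok
[7] required=max(L[7]=5,C[6]=2)=5 vs D=5 ok
[8] required=C[7]=8=8 vs D=8 ok

hazard at step 4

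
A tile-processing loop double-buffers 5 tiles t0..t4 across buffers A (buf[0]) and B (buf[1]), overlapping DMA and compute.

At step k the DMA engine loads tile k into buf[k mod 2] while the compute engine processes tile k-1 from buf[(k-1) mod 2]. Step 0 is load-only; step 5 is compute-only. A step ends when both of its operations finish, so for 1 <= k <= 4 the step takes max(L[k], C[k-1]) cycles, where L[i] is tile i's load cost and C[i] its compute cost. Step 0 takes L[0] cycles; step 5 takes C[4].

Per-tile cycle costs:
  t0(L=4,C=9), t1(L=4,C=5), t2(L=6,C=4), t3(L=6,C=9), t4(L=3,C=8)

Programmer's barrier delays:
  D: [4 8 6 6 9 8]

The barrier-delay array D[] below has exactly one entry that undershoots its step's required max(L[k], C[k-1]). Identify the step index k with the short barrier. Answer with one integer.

hazard at step 1

step 0: need L[0]=4 = 4; D[0]=4 ok
step 1: need max(L[1]=4,C[0]=9) = 9; D[1]=8 SHORT
step 2: need max(L[2]=6,C[1]=5) = 6; D[2]=6 ok
step 3: need max(L[3]=6,C[2]=4) = 6; D[3]=6 ok
step 4: need max(L[4]=3,C[3]=9) = 9; D[4]=9 ok
step 5: need C[4]=8 = 8; D[5]=8 ok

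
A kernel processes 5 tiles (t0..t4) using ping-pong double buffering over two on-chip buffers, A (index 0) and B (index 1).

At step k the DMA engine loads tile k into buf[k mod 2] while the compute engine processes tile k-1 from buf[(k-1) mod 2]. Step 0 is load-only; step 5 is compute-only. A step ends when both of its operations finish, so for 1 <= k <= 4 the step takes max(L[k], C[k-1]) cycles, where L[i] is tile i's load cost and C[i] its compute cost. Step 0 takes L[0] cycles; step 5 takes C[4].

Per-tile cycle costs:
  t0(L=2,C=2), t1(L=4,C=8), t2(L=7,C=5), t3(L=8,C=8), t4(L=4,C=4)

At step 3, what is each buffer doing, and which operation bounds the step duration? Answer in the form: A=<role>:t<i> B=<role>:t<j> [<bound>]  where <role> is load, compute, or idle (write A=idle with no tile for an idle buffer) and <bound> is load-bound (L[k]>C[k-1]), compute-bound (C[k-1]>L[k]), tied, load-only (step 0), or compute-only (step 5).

step 0: L[0]=2 → dur=2, Σ=2 | A=load:t0 B=idle [load-only]
step 1: L[1]=4 C[0]=2 → dur=4, Σ=6 | A=compute:t0 B=load:t1 [load-bound]
step 2: L[2]=7 C[1]=8 → dur=8, Σ=14 | A=load:t2 B=compute:t1 [compute-bound]
step 3: L[3]=8 C[2]=5 → dur=8, Σ=22 | A=compute:t2 B=load:t3 [load-bound]
step 4: L[4]=4 C[3]=8 → dur=8, Σ=30 | A=load:t4 B=compute:t3 [compute-bound]
step 5: C[4]=4 → dur=4, Σ=34 | A=compute:t4 B=idle [compute-only]

step 3: A=compute:t2 B=load:t3 [load-bound]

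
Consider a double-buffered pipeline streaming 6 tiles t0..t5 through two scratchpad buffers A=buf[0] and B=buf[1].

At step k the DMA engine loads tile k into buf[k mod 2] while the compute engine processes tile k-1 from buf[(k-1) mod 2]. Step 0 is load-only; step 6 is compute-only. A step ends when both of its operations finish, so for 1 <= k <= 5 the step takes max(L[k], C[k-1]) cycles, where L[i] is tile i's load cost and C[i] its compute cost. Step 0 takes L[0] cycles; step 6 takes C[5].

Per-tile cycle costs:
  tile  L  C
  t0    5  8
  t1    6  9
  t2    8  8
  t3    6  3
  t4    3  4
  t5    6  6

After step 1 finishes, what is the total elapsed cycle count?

end_cycle[1] = 13

k=0 load=t0/5c comp=- wait=5 total=5
k=1 load=t1/6c comp=t0/8c wait=8 total=13
k=2 load=t2/8c comp=t1/9c wait=9 total=22
k=3 load=t3/6c comp=t2/8c wait=8 total=30
k=4 load=t4/3c comp=t3/3c wait=3 total=33
k=5 load=t5/6c comp=t4/4c wait=6 total=39
k=6 load=- comp=t5/6c wait=6 total=45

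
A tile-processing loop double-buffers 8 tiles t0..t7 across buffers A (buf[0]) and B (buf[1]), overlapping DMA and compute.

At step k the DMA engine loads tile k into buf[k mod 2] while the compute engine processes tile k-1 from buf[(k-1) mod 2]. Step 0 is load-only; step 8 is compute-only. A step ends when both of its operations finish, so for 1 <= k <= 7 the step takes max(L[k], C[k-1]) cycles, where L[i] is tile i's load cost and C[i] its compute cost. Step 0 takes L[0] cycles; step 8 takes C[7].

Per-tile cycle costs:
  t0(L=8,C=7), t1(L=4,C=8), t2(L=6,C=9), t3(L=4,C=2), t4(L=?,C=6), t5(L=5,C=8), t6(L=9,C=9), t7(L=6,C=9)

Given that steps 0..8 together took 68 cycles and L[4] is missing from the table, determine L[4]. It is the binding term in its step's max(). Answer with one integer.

L[4] = 3

step 0 = dur = L[0]=8 = 8
step 1 = dur = max(L[1]=4, C[0]=7) = 7
step 2 = dur = max(L[2]=6, C[1]=8) = 8
step 3 = dur = max(L[3]=4, C[2]=9) = 9
step 4 = dur = max(L[4]=?, C[3]=2) = L[4]  (unknown; binding)
step 5 = dur = max(L[5]=5, C[4]=6) = 6
step 6 = dur = max(L[6]=9, C[5]=8) = 9
step 7 = dur = max(L[7]=6, C[6]=9) = 9
step 8 = dur = C[7]=9 = 9
sum of known step durations = 65
dur[4] = total - known = 68 - 65 = 3
L[4] is the binding max in step 4, so L[4] = dur[4] = 3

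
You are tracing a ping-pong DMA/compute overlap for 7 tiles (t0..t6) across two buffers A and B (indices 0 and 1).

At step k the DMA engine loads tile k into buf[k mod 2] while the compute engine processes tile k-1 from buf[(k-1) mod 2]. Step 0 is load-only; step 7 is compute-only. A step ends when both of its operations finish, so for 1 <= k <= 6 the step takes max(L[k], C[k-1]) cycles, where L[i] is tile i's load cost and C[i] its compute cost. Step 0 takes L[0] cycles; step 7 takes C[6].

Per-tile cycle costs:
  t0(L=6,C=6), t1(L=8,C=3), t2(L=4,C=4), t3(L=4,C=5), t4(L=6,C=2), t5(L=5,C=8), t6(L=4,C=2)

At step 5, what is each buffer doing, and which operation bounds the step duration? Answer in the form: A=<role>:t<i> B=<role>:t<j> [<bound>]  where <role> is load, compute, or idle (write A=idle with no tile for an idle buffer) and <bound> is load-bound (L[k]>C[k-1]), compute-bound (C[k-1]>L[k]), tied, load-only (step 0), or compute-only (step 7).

step 5: A=compute:t4 B=load:t5 [load-bound]

  0. 6=6c; end=6; A:t0 B:-
  1. max(8,6)=8c; end=14; A:t0 B:t1
  2. max(4,3)=4c; end=18; A:t2 B:t1
  3. max(4,4)=4c; end=22; A:t2 B:t3
  4. max(6,5)=6c; end=28; A:t4 B:t3
  5. max(5,2)=5c; end=33; A:t4 B:t5
  6. max(4,8)=8c; end=41; A:t6 B:t5
  7. 2=2c; end=43; A:t6 B:t5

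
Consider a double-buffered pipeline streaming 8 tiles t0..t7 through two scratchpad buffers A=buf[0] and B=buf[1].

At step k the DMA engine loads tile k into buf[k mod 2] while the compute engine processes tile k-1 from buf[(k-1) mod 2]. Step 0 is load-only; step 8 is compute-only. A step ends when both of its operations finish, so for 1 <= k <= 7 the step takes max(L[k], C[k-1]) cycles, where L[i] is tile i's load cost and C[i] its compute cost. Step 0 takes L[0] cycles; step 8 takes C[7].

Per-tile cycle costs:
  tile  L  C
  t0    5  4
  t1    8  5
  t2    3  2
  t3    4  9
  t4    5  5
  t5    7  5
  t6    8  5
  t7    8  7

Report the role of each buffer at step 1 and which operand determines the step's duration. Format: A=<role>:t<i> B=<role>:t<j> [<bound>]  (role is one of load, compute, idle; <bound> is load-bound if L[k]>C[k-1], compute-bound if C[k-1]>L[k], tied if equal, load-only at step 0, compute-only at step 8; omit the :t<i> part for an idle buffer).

step 1: A=compute:t0 B=load:t1 [load-bound]

step 0: L[0]=5 → dur=5, Σ=5 | A=load:t0 B=idle [load-only]
step 1: L[1]=8 C[0]=4 → dur=8, Σ=13 | A=compute:t0 B=load:t1 [load-bound]
step 2: L[2]=3 C[1]=5 → dur=5, Σ=18 | A=load:t2 B=compute:t1 [compute-bound]
step 3: L[3]=4 C[2]=2 → dur=4, Σ=22 | A=compute:t2 B=load:t3 [load-bound]
step 4: L[4]=5 C[3]=9 → dur=9, Σ=31 | A=load:t4 B=compute:t3 [compute-bound]
step 5: L[5]=7 C[4]=5 → dur=7, Σ=38 | A=compute:t4 B=load:t5 [load-bound]
step 6: L[6]=8 C[5]=5 → dur=8, Σ=46 | A=load:t6 B=compute:t5 [load-bound]
step 7: L[7]=8 C[6]=5 → dur=8, Σ=54 | A=compute:t6 B=load:t7 [load-bound]
step 8: C[7]=7 → dur=7, Σ=61 | A=idle B=compute:t7 [compute-only]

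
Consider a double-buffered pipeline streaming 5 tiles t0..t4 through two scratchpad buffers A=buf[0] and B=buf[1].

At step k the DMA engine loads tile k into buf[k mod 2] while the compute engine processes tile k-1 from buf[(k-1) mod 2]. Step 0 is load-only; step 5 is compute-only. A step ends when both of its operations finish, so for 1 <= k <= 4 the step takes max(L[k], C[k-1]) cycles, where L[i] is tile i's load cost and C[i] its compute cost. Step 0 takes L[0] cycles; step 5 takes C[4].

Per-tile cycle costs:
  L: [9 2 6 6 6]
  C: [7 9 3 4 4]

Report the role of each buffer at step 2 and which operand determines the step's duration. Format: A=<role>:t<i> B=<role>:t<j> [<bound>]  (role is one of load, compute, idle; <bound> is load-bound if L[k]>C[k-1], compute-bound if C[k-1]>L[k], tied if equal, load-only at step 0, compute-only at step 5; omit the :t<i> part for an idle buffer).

  0. 9=9c; end=9; A:t0 B:-
  1. max(2,7)=7c; end=16; A:t0 B:t1
  2. max(6,9)=9c; end=25; A:t2 B:t1
  3. max(6,3)=6c; end=31; A:t2 B:t3
  4. max(6,4)=6c; end=37; A:t4 B:t3
  5. 4=4c; end=41; A:t4 B:t3

step 2: A=load:t2 B=compute:t1 [compute-bound]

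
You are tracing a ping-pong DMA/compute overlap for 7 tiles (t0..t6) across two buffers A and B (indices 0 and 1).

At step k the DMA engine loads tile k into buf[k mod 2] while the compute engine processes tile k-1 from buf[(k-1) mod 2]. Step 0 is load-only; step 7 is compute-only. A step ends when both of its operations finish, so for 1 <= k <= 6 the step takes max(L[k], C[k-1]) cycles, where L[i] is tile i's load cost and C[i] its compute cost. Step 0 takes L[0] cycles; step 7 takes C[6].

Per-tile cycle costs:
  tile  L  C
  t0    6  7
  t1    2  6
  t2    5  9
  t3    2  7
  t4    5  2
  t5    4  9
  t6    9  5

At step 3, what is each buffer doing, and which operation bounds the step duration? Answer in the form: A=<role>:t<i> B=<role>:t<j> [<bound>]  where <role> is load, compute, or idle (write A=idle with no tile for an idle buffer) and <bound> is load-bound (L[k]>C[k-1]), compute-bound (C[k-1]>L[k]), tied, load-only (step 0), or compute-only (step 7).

[0] DMA t0→A (6c) ∥ CU idle ⇒ 6c, clock 6
[1] DMA t1→B (2c) ∥ CU A:t0 (7c) ⇒ 7c, clock 13
[2] DMA t2→A (5c) ∥ CU B:t1 (6c) ⇒ 6c, clock 19
[3] DMA t3→B (2c) ∥ CU A:t2 (9c) ⇒ 9c, clock 28
[4] DMA t4→A (5c) ∥ CU B:t3 (7c) ⇒ 7c, clock 35
[5] DMA t5→B (4c) ∥ CU A:t4 (2c) ⇒ 4c, clock 39
[6] DMA t6→A (9c) ∥ CU B:t5 (9c) ⇒ 9c, clock 48
[7] DMA idle ∥ CU A:t6 (5c) ⇒ 5c, clock 53

step 3: A=compute:t2 B=load:t3 [compute-bound]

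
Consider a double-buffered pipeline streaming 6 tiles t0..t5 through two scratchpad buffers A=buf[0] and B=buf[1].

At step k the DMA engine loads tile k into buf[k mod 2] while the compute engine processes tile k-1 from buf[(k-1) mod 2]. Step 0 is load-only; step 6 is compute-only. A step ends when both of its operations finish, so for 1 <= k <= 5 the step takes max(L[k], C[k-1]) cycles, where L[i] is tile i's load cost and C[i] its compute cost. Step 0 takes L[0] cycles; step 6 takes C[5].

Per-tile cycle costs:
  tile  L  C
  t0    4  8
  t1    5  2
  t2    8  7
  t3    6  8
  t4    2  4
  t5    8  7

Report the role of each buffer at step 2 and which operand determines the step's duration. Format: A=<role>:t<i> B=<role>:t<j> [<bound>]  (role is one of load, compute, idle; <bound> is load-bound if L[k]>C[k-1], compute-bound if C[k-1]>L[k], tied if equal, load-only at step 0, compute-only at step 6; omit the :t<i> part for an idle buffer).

step 2: A=load:t2 B=compute:t1 [load-bound]

step 0: L[0]=4 → dur=4, Σ=4 | A=load:t0 B=idle [load-only]
step 1: L[1]=5 C[0]=8 → dur=8, Σ=12 | A=compute:t0 B=load:t1 [compute-bound]
step 2: L[2]=8 C[1]=2 → dur=8, Σ=20 | A=load:t2 B=compute:t1 [load-bound]
step 3: L[3]=6 C[2]=7 → dur=7, Σ=27 | A=compute:t2 B=load:t3 [compute-bound]
step 4: L[4]=2 C[3]=8 → dur=8, Σ=35 | A=load:t4 B=compute:t3 [compute-bound]
step 5: L[5]=8 C[4]=4 → dur=8, Σ=43 | A=compute:t4 B=load:t5 [load-bound]
step 6: C[5]=7 → dur=7, Σ=50 | A=idle B=compute:t5 [compute-only]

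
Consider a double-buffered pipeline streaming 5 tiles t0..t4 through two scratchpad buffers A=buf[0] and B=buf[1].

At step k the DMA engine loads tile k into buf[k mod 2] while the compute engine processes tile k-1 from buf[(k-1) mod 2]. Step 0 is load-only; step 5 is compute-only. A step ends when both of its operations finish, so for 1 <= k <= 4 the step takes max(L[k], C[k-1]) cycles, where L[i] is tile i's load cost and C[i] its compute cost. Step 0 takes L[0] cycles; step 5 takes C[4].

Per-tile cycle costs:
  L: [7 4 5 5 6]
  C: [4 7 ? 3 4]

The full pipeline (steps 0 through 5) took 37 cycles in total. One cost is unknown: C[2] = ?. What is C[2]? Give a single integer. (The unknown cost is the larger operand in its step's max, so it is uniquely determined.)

C[2] = 9

step 0 | dur = L[0]=7 = 7
step 1 | dur = max(L[1]=4, C[0]=4) = 4
step 2 | dur = max(L[2]=5, C[1]=7) = 7
step 3 | dur = max(L[3]=5, C[2]=?) = C[2]  (unknown; binding)
step 4 | dur = max(L[4]=6, C[3]=3) = 6
step 5 | dur = C[4]=4 = 4
sum of known step durations = 28
dur[3] = total - known = 37 - 28 = 9
C[2] is the binding max in step 3, so C[2] = dur[3] = 9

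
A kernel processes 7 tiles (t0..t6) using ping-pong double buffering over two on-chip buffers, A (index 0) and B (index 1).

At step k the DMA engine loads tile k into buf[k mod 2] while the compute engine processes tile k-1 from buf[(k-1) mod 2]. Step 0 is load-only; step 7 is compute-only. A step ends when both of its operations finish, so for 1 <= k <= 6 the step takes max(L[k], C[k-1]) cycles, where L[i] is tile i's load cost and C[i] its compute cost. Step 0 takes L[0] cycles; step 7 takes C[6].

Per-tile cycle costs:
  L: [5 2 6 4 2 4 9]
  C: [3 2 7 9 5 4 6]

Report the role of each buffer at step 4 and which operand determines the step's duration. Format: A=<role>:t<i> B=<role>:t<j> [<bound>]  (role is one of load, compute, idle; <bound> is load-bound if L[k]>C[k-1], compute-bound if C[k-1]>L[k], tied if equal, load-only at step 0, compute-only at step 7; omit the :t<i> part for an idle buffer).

step 4: A=load:t4 B=compute:t3 [compute-bound]

[0] DMA t0→A (5c) ∥ CU idle ⇒ 5c, clock 5
[1] DMA t1→B (2c) ∥ CU A:t0 (3c) ⇒ 3c, clock 8
[2] DMA t2→A (6c) ∥ CU B:t1 (2c) ⇒ 6c, clock 14
[3] DMA t3→B (4c) ∥ CU A:t2 (7c) ⇒ 7c, clock 21
[4] DMA t4→A (2c) ∥ CU B:t3 (9c) ⇒ 9c, clock 30
[5] DMA t5→B (4c) ∥ CU A:t4 (5c) ⇒ 5c, clock 35
[6] DMA t6→A (9c) ∥ CU B:t5 (4c) ⇒ 9c, clock 44
[7] DMA idle ∥ CU A:t6 (6c) ⇒ 6c, clock 50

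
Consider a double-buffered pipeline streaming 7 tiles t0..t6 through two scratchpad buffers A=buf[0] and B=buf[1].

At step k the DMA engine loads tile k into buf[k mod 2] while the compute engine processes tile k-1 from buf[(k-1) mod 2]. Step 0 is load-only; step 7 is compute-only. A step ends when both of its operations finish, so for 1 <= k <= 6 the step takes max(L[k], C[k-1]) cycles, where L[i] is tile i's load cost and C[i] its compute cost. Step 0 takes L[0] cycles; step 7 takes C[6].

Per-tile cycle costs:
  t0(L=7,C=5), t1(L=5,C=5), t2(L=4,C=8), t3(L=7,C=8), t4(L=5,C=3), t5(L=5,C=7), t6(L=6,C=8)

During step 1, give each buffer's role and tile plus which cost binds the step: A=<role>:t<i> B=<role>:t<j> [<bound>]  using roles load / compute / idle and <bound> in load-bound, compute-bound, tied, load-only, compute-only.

step 0: L[0]=7 → dur=7, Σ=7 | A=load:t0 B=idle [load-only]
step 1: L[1]=5 C[0]=5 → dur=5, Σ=12 | A=compute:t0 B=load:t1 [tied]
step 2: L[2]=4 C[1]=5 → dur=5, Σ=17 | A=load:t2 B=compute:t1 [compute-bound]
step 3: L[3]=7 C[2]=8 → dur=8, Σ=25 | A=compute:t2 B=load:t3 [compute-bound]
step 4: L[4]=5 C[3]=8 → dur=8, Σ=33 | A=load:t4 B=compute:t3 [compute-bound]
step 5: L[5]=5 C[4]=3 → dur=5, Σ=38 | A=compute:t4 B=load:t5 [load-bound]
step 6: L[6]=6 C[5]=7 → dur=7, Σ=45 | A=load:t6 B=compute:t5 [compute-bound]
step 7: C[6]=8 → dur=8, Σ=53 | A=compute:t6 B=idle [compute-only]

step 1: A=compute:t0 B=load:t1 [tied]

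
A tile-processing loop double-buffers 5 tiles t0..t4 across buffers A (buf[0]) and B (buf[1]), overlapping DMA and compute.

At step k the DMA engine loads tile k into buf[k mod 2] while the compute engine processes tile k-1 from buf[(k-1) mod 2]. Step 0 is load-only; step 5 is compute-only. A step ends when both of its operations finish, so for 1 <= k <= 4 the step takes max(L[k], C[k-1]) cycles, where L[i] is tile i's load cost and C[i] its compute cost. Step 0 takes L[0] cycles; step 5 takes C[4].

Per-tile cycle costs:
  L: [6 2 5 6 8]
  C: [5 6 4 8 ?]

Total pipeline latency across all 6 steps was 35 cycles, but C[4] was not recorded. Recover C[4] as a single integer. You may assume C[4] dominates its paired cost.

C[4] = 4

step 0 → dur = L[0]=6 = 6
step 1 → dur = max(L[1]=2, C[0]=5) = 5
step 2 → dur = max(L[2]=5, C[1]=6) = 6
step 3 → dur = max(L[3]=6, C[2]=4) = 6
step 4 → dur = max(L[4]=8, C[3]=8) = 8
step 5 → dur = C[4]=? = C[4]  (unknown; binding)
sum of known step durations = 31
dur[5] = total - known = 35 - 31 = 4
C[4] is the binding max in step 5, so C[4] = dur[5] = 4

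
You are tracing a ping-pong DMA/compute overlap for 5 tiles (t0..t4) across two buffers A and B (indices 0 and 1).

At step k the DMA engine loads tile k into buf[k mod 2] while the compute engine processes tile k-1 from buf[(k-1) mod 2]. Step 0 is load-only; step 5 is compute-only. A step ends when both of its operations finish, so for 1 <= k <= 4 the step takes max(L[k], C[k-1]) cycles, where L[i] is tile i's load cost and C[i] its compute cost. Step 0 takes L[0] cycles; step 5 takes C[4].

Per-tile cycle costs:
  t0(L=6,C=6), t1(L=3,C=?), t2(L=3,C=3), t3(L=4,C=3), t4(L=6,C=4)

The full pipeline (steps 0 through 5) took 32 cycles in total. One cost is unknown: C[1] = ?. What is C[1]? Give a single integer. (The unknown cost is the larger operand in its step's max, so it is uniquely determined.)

C[1] = 6

step 0 | dur = L[0]=6 = 6
step 1 | dur = max(L[1]=3, C[0]=6) = 6
step 2 | dur = max(L[2]=3, C[1]=?) = C[1]  (unknown; binding)
step 3 | dur = max(L[3]=4, C[2]=3) = 4
step 4 | dur = max(L[4]=6, C[3]=3) = 6
step 5 | dur = C[4]=4 = 4
sum of known step durations = 26
dur[2] = total - known = 32 - 26 = 6
C[1] is the binding max in step 2, so C[1] = dur[2] = 6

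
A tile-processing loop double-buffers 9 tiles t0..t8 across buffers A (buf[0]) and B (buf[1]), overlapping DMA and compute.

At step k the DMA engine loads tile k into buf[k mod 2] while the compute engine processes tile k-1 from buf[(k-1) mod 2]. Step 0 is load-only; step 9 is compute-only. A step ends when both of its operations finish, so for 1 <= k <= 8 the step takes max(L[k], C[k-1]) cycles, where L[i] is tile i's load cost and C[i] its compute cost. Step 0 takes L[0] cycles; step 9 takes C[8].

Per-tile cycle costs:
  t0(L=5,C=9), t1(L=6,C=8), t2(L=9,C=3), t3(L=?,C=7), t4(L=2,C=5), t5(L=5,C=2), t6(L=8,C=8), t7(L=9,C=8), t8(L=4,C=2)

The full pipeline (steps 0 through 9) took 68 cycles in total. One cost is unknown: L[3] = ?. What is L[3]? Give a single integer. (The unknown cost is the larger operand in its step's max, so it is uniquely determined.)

L[3] = 6

step 0 → dur = L[0]=5 = 5
step 1 → dur = max(L[1]=6, C[0]=9) = 9
step 2 → dur = max(L[2]=9, C[1]=8) = 9
step 3 → dur = max(L[3]=?, C[2]=3) = L[3]  (unknown; binding)
step 4 → dur = max(L[4]=2, C[3]=7) = 7
step 5 → dur = max(L[5]=5, C[4]=5) = 5
step 6 → dur = max(L[6]=8, C[5]=2) = 8
step 7 → dur = max(L[7]=9, C[6]=8) = 9
step 8 → dur = max(L[8]=4, C[7]=8) = 8
step 9 → dur = C[8]=2 = 2
sum of known step durations = 62
dur[3] = total - known = 68 - 62 = 6
L[3] is the binding max in step 3, so L[3] = dur[3] = 6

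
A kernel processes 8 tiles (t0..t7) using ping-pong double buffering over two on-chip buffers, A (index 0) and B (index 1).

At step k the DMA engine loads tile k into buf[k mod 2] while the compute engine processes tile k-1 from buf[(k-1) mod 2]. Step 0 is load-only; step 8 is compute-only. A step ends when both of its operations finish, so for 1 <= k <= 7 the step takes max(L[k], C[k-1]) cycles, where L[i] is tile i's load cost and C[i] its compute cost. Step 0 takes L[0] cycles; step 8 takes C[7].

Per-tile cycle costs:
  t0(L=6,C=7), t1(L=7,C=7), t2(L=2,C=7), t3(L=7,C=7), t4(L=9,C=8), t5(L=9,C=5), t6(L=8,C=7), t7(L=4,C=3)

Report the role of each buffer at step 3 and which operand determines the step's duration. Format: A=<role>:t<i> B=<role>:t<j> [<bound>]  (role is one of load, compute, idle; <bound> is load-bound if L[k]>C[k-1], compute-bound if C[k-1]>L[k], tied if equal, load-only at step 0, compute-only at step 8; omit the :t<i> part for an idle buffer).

step 3: A=compute:t2 B=load:t3 [tied]

  0. 6=6c; end=6; A:t0 B:-
  1. max(7,7)=7c; end=13; A:t0 B:t1
  2. max(2,7)=7c; end=20; A:t2 B:t1
  3. max(7,7)=7c; end=27; A:t2 B:t3
  4. max(9,7)=9c; end=36; A:t4 B:t3
  5. max(9,8)=9c; end=45; A:t4 B:t5
  6. max(8,5)=8c; end=53; A:t6 B:t5
  7. max(4,7)=7c; end=60; A:t6 B:t7
  8. 3=3c; end=63; A:t6 B:t7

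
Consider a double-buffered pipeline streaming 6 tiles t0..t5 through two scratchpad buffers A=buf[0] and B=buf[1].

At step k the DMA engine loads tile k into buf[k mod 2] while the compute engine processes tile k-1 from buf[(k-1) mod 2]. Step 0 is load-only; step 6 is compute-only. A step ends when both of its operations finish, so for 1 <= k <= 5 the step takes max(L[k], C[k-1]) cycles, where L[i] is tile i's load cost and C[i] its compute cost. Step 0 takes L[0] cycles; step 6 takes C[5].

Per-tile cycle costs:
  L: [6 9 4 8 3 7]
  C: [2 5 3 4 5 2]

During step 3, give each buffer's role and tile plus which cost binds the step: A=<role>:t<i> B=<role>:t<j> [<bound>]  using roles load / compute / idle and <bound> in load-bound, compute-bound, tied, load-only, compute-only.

[0] DMA t0→A (6c) ∥ CU idle ⇒ 6c, clock 6
[1] DMA t1→B (9c) ∥ CU A:t0 (2c) ⇒ 9c, clock 15
[2] DMA t2→A (4c) ∥ CU B:t1 (5c) ⇒ 5c, clock 20
[3] DMA t3→B (8c) ∥ CU A:t2 (3c) ⇒ 8c, clock 28
[4] DMA t4→A (3c) ∥ CU B:t3 (4c) ⇒ 4c, clock 32
[5] DMA t5→B (7c) ∥ CU A:t4 (5c) ⇒ 7c, clock 39
[6] DMA idle ∥ CU B:t5 (2c) ⇒ 2c, clock 41

step 3: A=compute:t2 B=load:t3 [load-bound]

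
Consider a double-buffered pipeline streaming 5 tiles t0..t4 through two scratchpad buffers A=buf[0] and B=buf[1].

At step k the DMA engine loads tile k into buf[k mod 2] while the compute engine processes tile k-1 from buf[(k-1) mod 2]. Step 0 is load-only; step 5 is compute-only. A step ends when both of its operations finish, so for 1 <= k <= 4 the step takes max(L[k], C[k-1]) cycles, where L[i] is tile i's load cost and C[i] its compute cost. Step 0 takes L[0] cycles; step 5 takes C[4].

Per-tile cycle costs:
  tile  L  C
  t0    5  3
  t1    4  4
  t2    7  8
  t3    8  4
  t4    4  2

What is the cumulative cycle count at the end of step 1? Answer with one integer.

end_cycle[1] = 9

k=0 load=t0/5c comp=- wait=5 total=5
k=1 load=t1/4c comp=t0/3c wait=4 total=9
k=2 load=t2/7c comp=t1/4c wait=7 total=16
k=3 load=t3/8c comp=t2/8c wait=8 total=24
k=4 load=t4/4c comp=t3/4c wait=4 total=28
k=5 load=- comp=t4/2c wait=2 total=30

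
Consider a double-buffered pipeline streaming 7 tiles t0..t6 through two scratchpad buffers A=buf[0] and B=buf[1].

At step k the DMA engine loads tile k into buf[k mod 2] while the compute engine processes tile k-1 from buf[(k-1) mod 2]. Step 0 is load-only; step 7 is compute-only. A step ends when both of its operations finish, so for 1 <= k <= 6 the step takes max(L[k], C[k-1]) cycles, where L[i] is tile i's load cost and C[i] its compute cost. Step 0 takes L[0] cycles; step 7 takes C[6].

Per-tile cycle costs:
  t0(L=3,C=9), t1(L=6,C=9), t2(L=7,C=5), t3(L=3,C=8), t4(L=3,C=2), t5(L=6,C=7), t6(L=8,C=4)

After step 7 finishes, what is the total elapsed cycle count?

k=0 load=t0/3c comp=- wait=3 total=3
k=1 load=t1/6c comp=t0/9c wait=9 total=12
k=2 load=t2/7c comp=t1/9c wait=9 total=21
k=3 load=t3/3c comp=t2/5c wait=5 total=26
k=4 load=t4/3c comp=t3/8c wait=8 total=34
k=5 load=t5/6c comp=t4/2c wait=6 total=40
k=6 load=t6/8c comp=t5/7c wait=8 total=48
k=7 load=- comp=t6/4c wait=4 total=52

end_cycle[7] = 52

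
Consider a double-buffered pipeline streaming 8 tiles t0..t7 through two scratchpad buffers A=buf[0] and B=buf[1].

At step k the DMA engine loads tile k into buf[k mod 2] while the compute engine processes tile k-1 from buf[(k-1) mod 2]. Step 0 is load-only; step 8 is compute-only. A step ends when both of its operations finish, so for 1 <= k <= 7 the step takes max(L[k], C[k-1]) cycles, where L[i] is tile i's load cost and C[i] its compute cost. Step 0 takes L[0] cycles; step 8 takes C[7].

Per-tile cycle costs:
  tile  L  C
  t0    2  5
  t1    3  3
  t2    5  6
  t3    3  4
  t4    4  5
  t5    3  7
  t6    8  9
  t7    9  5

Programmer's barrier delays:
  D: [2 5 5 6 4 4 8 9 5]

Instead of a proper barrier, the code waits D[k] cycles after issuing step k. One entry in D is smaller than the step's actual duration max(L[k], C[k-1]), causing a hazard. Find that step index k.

hazard at step 5

k=0 barrier L[0]=2→2c, D[0]=2 ok
k=1 barrier max(L[1]=3,C[0]=5)→5c, D[1]=5 ok
k=2 barrier max(L[2]=5,C[1]=3)→5c, D[2]=5 ok
k=3 barrier max(L[3]=3,C[2]=6)→6c, D[3]=6 ok
k=4 barrier max(L[4]=4,C[3]=4)→4c, D[4]=4 ok
k=5 barrier max(L[5]=3,C[4]=5)→5c, D[5]=4 SHORT
k=6 barrier max(L[6]=8,C[5]=7)→8c, D[6]=8 ok
k=7 barrier max(L[7]=9,C[6]=9)→9c, D[7]=9 ok
k=8 barrier C[7]=5→5c, D[8]=5 ok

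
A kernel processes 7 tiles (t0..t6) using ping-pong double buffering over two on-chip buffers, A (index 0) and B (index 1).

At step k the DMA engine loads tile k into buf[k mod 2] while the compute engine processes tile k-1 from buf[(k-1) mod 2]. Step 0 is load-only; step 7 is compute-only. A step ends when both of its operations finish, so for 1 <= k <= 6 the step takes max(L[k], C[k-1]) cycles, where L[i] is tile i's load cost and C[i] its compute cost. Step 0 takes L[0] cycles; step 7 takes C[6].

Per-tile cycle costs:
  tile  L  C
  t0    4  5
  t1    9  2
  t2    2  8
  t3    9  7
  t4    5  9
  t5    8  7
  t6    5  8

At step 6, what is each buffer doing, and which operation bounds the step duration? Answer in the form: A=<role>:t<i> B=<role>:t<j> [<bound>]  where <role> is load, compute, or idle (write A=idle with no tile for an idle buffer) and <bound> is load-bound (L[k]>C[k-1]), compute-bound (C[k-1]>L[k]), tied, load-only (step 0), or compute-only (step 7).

[0] DMA t0→A (4c) ∥ CU idle ⇒ 4c, clock 4
[1] DMA t1→B (9c) ∥ CU A:t0 (5c) ⇒ 9c, clock 13
[2] DMA t2→A (2c) ∥ CU B:t1 (2c) ⇒ 2c, clock 15
[3] DMA t3→B (9c) ∥ CU A:t2 (8c) ⇒ 9c, clock 24
[4] DMA t4→A (5c) ∥ CU B:t3 (7c) ⇒ 7c, clock 31
[5] DMA t5→B (8c) ∥ CU A:t4 (9c) ⇒ 9c, clock 40
[6] DMA t6→A (5c) ∥ CU B:t5 (7c) ⇒ 7c, clock 47
[7] DMA idle ∥ CU A:t6 (8c) ⇒ 8c, clock 55

step 6: A=load:t6 B=compute:t5 [compute-bound]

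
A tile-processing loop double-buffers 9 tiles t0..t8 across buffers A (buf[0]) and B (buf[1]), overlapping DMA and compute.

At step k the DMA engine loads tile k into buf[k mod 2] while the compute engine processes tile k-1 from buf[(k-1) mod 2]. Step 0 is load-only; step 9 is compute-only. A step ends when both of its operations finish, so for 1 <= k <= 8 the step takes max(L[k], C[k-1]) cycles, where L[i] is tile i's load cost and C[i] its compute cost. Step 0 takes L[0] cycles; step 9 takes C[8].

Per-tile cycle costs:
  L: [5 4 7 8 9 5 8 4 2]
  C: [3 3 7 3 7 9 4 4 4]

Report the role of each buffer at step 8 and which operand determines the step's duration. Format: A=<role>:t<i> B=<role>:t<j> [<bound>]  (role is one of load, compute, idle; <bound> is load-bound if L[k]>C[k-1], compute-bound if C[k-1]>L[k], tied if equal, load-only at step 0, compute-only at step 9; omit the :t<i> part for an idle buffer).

step 0: L[0]=5 → dur=5, Σ=5 | A=load:t0 B=idle [load-only]
step 1: L[1]=4 C[0]=3 → dur=4, Σ=9 | A=compute:t0 B=load:t1 [load-bound]
step 2: L[2]=7 C[1]=3 → dur=7, Σ=16 | A=load:t2 B=compute:t1 [load-bound]
step 3: L[3]=8 C[2]=7 → dur=8, Σ=24 | A=compute:t2 B=load:t3 [load-bound]
step 4: L[4]=9 C[3]=3 → dur=9, Σ=33 | A=load:t4 B=compute:t3 [load-bound]
step 5: L[5]=5 C[4]=7 → dur=7, Σ=40 | A=compute:t4 B=load:t5 [compute-bound]
step 6: L[6]=8 C[5]=9 → dur=9, Σ=49 | A=load:t6 B=compute:t5 [compute-bound]
step 7: L[7]=4 C[6]=4 → dur=4, Σ=53 | A=compute:t6 B=load:t7 [tied]
step 8: L[8]=2 C[7]=4 → dur=4, Σ=57 | A=load:t8 B=compute:t7 [compute-bound]
step 9: C[8]=4 → dur=4, Σ=61 | A=compute:t8 B=idle [compute-only]

step 8: A=load:t8 B=compute:t7 [compute-bound]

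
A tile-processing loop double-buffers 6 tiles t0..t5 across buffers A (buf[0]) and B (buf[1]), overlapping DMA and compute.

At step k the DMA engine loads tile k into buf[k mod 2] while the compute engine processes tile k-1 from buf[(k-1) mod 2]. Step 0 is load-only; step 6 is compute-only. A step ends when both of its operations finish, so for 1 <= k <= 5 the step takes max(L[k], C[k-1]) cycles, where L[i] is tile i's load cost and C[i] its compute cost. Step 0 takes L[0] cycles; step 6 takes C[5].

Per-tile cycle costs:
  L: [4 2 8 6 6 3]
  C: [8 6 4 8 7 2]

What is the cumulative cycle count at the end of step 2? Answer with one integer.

end_cycle[2] = 20

step 0: L[0]=4 → dur=4, Σ=4 | A=load:t0 B=idle [load-only]
step 1: L[1]=2 C[0]=8 → dur=8, Σ=12 | A=compute:t0 B=load:t1 [compute-bound]
step 2: L[2]=8 C[1]=6 → dur=8, Σ=20 | A=load:t2 B=compute:t1 [load-bound]
step 3: L[3]=6 C[2]=4 → dur=6, Σ=26 | A=compute:t2 B=load:t3 [load-bound]
step 4: L[4]=6 C[3]=8 → dur=8, Σ=34 | A=load:t4 B=compute:t3 [compute-bound]
step 5: L[5]=3 C[4]=7 → dur=7, Σ=41 | A=compute:t4 B=load:t5 [compute-bound]
step 6: C[5]=2 → dur=2, Σ=43 | A=idle B=compute:t5 [compute-only]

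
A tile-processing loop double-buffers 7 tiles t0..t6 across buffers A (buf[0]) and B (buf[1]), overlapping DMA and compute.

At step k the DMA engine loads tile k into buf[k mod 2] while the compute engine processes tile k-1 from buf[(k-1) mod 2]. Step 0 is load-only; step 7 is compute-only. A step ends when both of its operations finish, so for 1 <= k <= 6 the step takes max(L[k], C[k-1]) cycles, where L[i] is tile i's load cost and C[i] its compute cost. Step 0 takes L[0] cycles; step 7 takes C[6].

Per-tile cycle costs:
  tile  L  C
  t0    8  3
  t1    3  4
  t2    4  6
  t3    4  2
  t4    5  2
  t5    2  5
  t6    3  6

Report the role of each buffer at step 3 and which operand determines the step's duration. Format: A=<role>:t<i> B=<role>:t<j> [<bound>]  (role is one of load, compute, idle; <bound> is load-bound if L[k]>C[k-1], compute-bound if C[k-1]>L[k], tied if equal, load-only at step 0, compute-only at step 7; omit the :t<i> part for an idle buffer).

step 0: L[0]=8 → dur=8, Σ=8 | A=load:t0 B=idle [load-only]
step 1: L[1]=3 C[0]=3 → dur=3, Σ=11 | A=compute:t0 B=load:t1 [tied]
step 2: L[2]=4 C[1]=4 → dur=4, Σ=15 | A=load:t2 B=compute:t1 [tied]
step 3: L[3]=4 C[2]=6 → dur=6, Σ=21 | A=compute:t2 B=load:t3 [compute-bound]
step 4: L[4]=5 C[3]=2 → dur=5, Σ=26 | A=load:t4 B=compute:t3 [load-bound]
step 5: L[5]=2 C[4]=2 → dur=2, Σ=28 | A=compute:t4 B=load:t5 [tied]
step 6: L[6]=3 C[5]=5 → dur=5, Σ=33 | A=load:t6 B=compute:t5 [compute-bound]
step 7: C[6]=6 → dur=6, Σ=39 | A=compute:t6 B=idle [compute-only]

step 3: A=compute:t2 B=load:t3 [compute-bound]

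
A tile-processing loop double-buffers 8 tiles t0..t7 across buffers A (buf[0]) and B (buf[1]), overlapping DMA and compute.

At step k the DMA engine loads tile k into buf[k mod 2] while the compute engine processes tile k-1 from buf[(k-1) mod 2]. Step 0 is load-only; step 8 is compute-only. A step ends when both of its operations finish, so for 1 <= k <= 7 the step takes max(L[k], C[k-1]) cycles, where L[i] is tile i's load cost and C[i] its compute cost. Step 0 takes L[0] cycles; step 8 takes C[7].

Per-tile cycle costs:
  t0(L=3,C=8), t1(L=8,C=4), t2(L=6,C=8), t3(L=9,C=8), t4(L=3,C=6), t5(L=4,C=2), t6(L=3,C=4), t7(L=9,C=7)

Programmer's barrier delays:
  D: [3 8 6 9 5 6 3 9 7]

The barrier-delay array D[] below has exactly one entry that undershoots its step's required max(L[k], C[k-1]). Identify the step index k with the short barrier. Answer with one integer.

k=0 barrier L[0]=3→3c, D[0]=3 ok
k=1 barrier max(L[1]=8,C[0]=8)→8c, D[1]=8 ok
k=2 barrier max(L[2]=6,C[1]=4)→6c, D[2]=6 ok
k=3 barrier max(L[3]=9,C[2]=8)→9c, D[3]=9 ok
k=4 barrier max(L[4]=3,C[3]=8)→8c, D[4]=5 SHORT
k=5 barrier max(L[5]=4,C[4]=6)→6c, D[5]=6 ok
k=6 barrier max(L[6]=3,C[5]=2)→3c, D[6]=3 ok
k=7 barrier max(L[7]=9,C[6]=4)→9c, D[7]=9 ok
k=8 barrier C[7]=7→7c, D[8]=7 ok

hazard at step 4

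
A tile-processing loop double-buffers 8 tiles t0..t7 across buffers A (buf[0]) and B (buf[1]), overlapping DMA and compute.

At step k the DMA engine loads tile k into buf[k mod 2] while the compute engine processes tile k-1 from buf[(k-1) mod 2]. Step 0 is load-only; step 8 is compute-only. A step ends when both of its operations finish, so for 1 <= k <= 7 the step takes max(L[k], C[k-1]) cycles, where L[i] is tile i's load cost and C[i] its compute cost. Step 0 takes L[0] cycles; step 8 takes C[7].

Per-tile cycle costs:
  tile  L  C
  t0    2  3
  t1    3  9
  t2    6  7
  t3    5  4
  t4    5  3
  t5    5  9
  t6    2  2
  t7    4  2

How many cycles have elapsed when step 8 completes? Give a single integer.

end_cycle[8] = 46

k=0 load=t0/2c comp=- wait=2 total=2
k=1 load=t1/3c comp=t0/3c wait=3 total=5
k=2 load=t2/6c comp=t1/9c wait=9 total=14
k=3 load=t3/5c comp=t2/7c wait=7 total=21
k=4 load=t4/5c comp=t3/4c wait=5 total=26
k=5 load=t5/5c comp=t4/3c wait=5 total=31
k=6 load=t6/2c comp=t5/9c wait=9 total=40
k=7 load=t7/4c comp=t6/2c wait=4 total=44
k=8 load=- comp=t7/2c wait=2 total=46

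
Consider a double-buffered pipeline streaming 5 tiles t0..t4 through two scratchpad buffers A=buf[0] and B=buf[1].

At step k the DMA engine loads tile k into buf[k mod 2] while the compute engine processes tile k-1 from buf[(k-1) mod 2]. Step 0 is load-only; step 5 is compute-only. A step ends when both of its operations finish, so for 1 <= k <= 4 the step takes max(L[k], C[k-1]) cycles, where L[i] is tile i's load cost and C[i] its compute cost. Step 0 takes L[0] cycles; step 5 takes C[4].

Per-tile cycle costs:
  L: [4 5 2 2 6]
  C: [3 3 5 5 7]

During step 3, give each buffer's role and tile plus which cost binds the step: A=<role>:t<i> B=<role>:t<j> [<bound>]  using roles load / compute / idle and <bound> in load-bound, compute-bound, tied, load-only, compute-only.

[0] DMA t0→A (4c) ∥ CU idle ⇒ 4c, clock 4
[1] DMA t1→B (5c) ∥ CU A:t0 (3c) ⇒ 5c, clock 9
[2] DMA t2→A (2c) ∥ CU B:t1 (3c) ⇒ 3c, clock 12
[3] DMA t3→B (2c) ∥ CU A:t2 (5c) ⇒ 5c, clock 17
[4] DMA t4→A (6c) ∥ CU B:t3 (5c) ⇒ 6c, clock 23
[5] DMA idle ∥ CU A:t4 (7c) ⇒ 7c, clock 30

step 3: A=compute:t2 B=load:t3 [compute-bound]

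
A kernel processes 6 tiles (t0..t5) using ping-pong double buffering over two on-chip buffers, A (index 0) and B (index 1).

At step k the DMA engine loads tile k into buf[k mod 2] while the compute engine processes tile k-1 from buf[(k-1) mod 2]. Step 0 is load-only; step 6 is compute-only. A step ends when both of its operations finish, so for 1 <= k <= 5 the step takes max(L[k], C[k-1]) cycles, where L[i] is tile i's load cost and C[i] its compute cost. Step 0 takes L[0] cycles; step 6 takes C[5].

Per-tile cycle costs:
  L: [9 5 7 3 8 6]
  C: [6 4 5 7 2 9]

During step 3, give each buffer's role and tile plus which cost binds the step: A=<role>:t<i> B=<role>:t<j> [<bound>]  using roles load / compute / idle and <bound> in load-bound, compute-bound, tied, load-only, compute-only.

step 0: L[0]=9 → dur=9, Σ=9 | A=load:t0 B=idle [load-only]
step 1: L[1]=5 C[0]=6 → dur=6, Σ=15 | A=compute:t0 B=load:t1 [compute-bound]
step 2: L[2]=7 C[1]=4 → dur=7, Σ=22 | A=load:t2 B=compute:t1 [load-bound]
step 3: L[3]=3 C[2]=5 → dur=5, Σ=27 | A=compute:t2 B=load:t3 [compute-bound]
step 4: L[4]=8 C[3]=7 → dur=8, Σ=35 | A=load:t4 B=compute:t3 [load-bound]
step 5: L[5]=6 C[4]=2 → dur=6, Σ=41 | A=compute:t4 B=load:t5 [load-bound]
step 6: C[5]=9 → dur=9, Σ=50 | A=idle B=compute:t5 [compute-only]

step 3: A=compute:t2 B=load:t3 [compute-bound]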